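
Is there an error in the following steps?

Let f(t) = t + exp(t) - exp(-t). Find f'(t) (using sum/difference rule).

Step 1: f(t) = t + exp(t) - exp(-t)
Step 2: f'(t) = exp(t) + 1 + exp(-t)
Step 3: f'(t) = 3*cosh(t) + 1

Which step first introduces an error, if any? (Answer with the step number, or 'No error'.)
Step 3

Step 3 is incorrect due to a wrong coefficient.
The step shows: 3*cosh(t) + 1
The correct value should be: 2*cosh(t) + 1

Explanation: The coefficient 2 was incorrectly written as 3: the term 2*cosh(t) was incorrectly written as 3*cosh(t)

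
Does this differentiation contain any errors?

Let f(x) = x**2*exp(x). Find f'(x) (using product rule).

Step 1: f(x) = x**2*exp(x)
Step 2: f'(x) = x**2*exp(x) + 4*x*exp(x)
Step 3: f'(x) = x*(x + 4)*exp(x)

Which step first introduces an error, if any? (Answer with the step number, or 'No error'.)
Step 2

Step 2 is incorrect due to a wrong coefficient.
The step shows: x**2*exp(x) + 4*x*exp(x)
The correct value should be: x**2*exp(x) + 2*x*exp(x)

Explanation: The coefficient 2 was incorrectly written as 4: the term 2*x*exp(x) was incorrectly written as 4*x*exp(x)
The later steps are derived from this incorrect expression, so the error originates in Step 2.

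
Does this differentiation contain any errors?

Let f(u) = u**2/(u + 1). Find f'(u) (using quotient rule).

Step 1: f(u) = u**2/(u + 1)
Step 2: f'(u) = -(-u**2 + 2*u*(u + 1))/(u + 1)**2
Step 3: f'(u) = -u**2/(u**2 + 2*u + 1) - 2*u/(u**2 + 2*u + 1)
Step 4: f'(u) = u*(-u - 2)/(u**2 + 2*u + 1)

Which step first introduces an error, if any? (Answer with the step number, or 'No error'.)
Step 2

Step 2 is incorrect due to a sign flip.
The step shows: -(-u**2 + 2*u*(u + 1))/(u + 1)**2
The correct value should be: (-u**2 + 2*u*(u + 1))/(u + 1)**2

Explanation: The sign of the whole expression was flipped: the term (-u**2 + 2*u*(u + 1))/(u + 1)**2 was incorrectly written as -(-u**2 + 2*u*(u + 1))/(u + 1)**2
The later steps are derived from this incorrect expression, so the error originates in Step 2.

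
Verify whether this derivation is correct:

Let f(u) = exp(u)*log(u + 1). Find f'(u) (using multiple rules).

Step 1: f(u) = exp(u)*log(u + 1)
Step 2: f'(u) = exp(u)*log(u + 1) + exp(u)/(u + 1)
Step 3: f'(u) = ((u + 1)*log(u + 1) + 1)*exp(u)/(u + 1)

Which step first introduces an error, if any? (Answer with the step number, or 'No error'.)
No error

All steps in this derivation are correct.
The final answer f'(u) = ((u + 1)*log(u + 1) + 1)*exp(u)/(u + 1) is valid.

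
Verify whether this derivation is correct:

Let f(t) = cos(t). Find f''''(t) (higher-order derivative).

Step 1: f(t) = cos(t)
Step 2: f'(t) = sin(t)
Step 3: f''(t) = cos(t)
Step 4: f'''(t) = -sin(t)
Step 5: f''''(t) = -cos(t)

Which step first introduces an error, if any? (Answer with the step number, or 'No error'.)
Step 2

Step 2 is incorrect due to a sign flip.
The step shows: sin(t)
The correct value should be: -sin(t)

Explanation: The sign of the whole expression was flipped: the term -sin(t) was incorrectly written as sin(t)
The later steps are derived from this incorrect expression, so the error originates in Step 2.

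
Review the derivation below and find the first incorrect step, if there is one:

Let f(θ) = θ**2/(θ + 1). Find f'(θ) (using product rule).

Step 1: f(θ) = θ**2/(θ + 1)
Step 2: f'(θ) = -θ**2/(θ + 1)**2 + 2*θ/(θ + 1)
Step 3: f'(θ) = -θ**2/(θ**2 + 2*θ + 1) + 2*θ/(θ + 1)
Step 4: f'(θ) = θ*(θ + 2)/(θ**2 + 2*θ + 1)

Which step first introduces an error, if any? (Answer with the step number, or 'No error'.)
No error

All steps in this derivation are correct.
The final answer f'(θ) = θ*(θ + 2)/(θ**2 + 2*θ + 1) is valid.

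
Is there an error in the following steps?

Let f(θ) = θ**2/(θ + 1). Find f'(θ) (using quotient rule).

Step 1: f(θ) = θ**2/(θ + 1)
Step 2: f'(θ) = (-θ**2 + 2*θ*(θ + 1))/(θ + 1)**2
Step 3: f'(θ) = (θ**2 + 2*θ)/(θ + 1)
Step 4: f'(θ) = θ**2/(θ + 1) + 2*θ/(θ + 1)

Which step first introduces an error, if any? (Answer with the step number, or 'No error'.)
Step 3

Step 3 is incorrect due to a wrong exponent.
The step shows: (θ**2 + 2*θ)/(θ + 1)
The correct value should be: (θ**2 + 2*θ)/(θ + 1)**2

Explanation: The exponent -2 on θ + 1 was incorrectly written as -1: the term (θ**2 + 2*θ)/(θ + 1)**2 was incorrectly written as (θ**2 + 2*θ)/(θ + 1)
The later steps are derived from this incorrect expression, so the error originates in Step 3.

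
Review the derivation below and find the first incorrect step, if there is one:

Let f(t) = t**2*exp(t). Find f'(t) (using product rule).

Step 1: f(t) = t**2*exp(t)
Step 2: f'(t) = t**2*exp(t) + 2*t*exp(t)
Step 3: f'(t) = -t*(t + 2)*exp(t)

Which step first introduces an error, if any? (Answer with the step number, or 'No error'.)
Step 3

Step 3 is incorrect due to a sign flip.
The step shows: -t*(t + 2)*exp(t)
The correct value should be: t*(t + 2)*exp(t)

Explanation: The sign of the whole expression was flipped: the term t*(t + 2)*exp(t) was incorrectly written as -t*(t + 2)*exp(t)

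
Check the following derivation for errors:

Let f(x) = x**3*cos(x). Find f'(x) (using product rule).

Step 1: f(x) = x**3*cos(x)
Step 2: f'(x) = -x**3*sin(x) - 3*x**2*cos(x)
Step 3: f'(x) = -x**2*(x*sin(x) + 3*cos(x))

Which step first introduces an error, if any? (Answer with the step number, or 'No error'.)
Step 2

Step 2 is incorrect due to a sign flip.
The step shows: -x**3*sin(x) - 3*x**2*cos(x)
The correct value should be: -x**3*sin(x) + 3*x**2*cos(x)

Explanation: The sign of one term was flipped: the term 3*x**2*cos(x) was incorrectly written as -3*x**2*cos(x)
The later steps are derived from this incorrect expression, so the error originates in Step 2.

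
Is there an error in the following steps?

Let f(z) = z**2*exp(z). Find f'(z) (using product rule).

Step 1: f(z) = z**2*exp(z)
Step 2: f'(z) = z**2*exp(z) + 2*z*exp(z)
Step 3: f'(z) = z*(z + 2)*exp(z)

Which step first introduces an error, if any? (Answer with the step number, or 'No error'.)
No error

All steps in this derivation are correct.
The final answer f'(z) = z*(z + 2)*exp(z) is valid.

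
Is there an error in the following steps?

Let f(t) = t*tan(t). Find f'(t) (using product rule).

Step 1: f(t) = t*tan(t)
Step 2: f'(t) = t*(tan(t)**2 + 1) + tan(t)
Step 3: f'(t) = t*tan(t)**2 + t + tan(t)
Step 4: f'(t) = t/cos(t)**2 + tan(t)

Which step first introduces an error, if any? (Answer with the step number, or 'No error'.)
No error

All steps in this derivation are correct.
The final answer f'(t) = t/cos(t)**2 + tan(t) is valid.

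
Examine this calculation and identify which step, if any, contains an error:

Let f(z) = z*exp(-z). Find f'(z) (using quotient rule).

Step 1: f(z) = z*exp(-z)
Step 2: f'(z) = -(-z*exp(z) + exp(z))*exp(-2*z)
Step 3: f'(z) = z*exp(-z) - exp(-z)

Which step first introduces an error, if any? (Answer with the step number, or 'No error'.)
Step 2

Step 2 is incorrect due to a sign flip.
The step shows: -(-z*exp(z) + exp(z))*exp(-2*z)
The correct value should be: (-z*exp(z) + exp(z))*exp(-2*z)

Explanation: The sign of the whole expression was flipped: the term (-z*exp(z) + exp(z))*exp(-2*z) was incorrectly written as -(-z*exp(z) + exp(z))*exp(-2*z)
The later steps are derived from this incorrect expression, so the error originates in Step 2.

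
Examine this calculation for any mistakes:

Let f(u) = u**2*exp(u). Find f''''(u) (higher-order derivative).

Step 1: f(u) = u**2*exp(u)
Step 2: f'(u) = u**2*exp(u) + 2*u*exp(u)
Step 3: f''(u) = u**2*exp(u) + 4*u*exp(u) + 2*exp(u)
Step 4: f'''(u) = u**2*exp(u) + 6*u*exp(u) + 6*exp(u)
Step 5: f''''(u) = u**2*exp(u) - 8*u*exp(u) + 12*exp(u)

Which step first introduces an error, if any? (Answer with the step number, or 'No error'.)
Step 5

Step 5 is incorrect due to a sign flip.
The step shows: u**2*exp(u) - 8*u*exp(u) + 12*exp(u)
The correct value should be: u**2*exp(u) + 8*u*exp(u) + 12*exp(u)

Explanation: The sign of one term was flipped: the term 8*u*exp(u) was incorrectly written as -8*u*exp(u)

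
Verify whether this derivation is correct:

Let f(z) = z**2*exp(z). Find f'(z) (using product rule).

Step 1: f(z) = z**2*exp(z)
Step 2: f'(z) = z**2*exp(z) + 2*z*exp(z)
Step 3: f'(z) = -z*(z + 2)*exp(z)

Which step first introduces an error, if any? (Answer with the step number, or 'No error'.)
Step 3

Step 3 is incorrect due to a sign flip.
The step shows: -z*(z + 2)*exp(z)
The correct value should be: z*(z + 2)*exp(z)

Explanation: The sign of the whole expression was flipped: the term z*(z + 2)*exp(z) was incorrectly written as -z*(z + 2)*exp(z)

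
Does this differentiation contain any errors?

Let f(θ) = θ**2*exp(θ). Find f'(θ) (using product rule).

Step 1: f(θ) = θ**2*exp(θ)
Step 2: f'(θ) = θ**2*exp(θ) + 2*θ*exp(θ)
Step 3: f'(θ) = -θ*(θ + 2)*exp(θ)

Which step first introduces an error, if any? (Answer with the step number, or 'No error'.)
Step 3

Step 3 is incorrect due to a sign flip.
The step shows: -θ*(θ + 2)*exp(θ)
The correct value should be: θ*(θ + 2)*exp(θ)

Explanation: The sign of the whole expression was flipped: the term θ*(θ + 2)*exp(θ) was incorrectly written as -θ*(θ + 2)*exp(θ)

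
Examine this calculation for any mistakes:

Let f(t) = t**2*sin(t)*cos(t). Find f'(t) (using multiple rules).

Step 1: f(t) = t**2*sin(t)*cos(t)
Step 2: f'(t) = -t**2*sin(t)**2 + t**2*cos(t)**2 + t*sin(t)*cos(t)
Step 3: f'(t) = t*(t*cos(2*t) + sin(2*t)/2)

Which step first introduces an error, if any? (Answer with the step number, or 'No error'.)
Step 2

Step 2 is incorrect due to a wrong coefficient.
The step shows: -t**2*sin(t)**2 + t**2*cos(t)**2 + t*sin(t)*cos(t)
The correct value should be: -t**2*sin(t)**2 + t**2*cos(t)**2 + 2*t*sin(t)*cos(t)

Explanation: The coefficient 2 was incorrectly written as 1: the term 2*t*sin(t)*cos(t) was incorrectly written as t*sin(t)*cos(t)
The later steps are derived from this incorrect expression, so the error originates in Step 2.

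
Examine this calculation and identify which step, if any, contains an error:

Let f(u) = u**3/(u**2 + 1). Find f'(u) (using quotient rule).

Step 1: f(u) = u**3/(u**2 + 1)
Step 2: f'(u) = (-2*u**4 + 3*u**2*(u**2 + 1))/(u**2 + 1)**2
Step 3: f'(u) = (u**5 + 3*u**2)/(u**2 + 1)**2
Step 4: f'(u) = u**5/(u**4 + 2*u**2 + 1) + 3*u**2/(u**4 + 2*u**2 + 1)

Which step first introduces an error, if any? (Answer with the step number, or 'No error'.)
Step 3

Step 3 is incorrect due to a wrong exponent.
The step shows: (u**5 + 3*u**2)/(u**2 + 1)**2
The correct value should be: (u**4 + 3*u**2)/(u**2 + 1)**2

Explanation: The exponent 4 on u was incorrectly written as 5: the term (u**4 + 3*u**2)/(u**2 + 1)**2 was incorrectly written as (u**5 + 3*u**2)/(u**2 + 1)**2
The later steps are derived from this incorrect expression, so the error originates in Step 3.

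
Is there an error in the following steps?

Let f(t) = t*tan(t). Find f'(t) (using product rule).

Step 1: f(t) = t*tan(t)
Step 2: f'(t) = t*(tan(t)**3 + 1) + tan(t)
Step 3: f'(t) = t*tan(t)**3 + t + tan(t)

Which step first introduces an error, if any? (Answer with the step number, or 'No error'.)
Step 2

Step 2 is incorrect due to a wrong exponent.
The step shows: t*(tan(t)**3 + 1) + tan(t)
The correct value should be: t*(tan(t)**2 + 1) + tan(t)

Explanation: The exponent 2 on tan(t) was incorrectly written as 3: the term t*(tan(t)**2 + 1) was incorrectly written as t*(tan(t)**3 + 1)
The later steps are derived from this incorrect expression, so the error originates in Step 2.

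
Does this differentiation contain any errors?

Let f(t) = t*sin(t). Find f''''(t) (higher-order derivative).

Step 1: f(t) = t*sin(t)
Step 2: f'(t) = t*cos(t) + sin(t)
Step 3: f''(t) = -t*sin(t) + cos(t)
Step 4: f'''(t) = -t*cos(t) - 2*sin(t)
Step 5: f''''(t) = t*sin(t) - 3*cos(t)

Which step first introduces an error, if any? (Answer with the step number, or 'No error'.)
Step 3

Step 3 is incorrect due to a wrong coefficient.
The step shows: -t*sin(t) + cos(t)
The correct value should be: -t*sin(t) + 2*cos(t)

Explanation: The coefficient 2 was incorrectly written as 1: the term 2*cos(t) was incorrectly written as cos(t)
The later steps are derived from this incorrect expression, so the error originates in Step 3.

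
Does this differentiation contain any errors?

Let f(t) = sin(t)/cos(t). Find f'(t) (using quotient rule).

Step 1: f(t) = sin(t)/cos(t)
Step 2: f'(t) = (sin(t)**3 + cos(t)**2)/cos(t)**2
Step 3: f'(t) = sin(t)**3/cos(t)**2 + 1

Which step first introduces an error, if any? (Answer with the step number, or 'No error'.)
Step 2

Step 2 is incorrect due to a wrong exponent.
The step shows: (sin(t)**3 + cos(t)**2)/cos(t)**2
The correct value should be: (sin(t)**2 + cos(t)**2)/cos(t)**2

Explanation: The exponent 2 on sin(t) was incorrectly written as 3: the term (sin(t)**2 + cos(t)**2)/cos(t)**2 was incorrectly written as (sin(t)**3 + cos(t)**2)/cos(t)**2
The later steps are derived from this incorrect expression, so the error originates in Step 2.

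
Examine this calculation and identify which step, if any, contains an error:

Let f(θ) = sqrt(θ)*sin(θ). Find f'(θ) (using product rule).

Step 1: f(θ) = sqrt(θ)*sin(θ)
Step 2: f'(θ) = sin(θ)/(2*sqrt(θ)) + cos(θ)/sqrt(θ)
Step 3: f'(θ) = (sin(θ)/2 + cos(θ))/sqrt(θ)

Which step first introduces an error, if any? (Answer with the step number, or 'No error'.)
Step 2

Step 2 is incorrect due to a wrong exponent.
The step shows: sin(θ)/(2*sqrt(θ)) + cos(θ)/sqrt(θ)
The correct value should be: sqrt(θ)*cos(θ) + sin(θ)/(2*sqrt(θ))

Explanation: The exponent 1/2 on θ was incorrectly written as -1/2: the term sqrt(θ)*cos(θ) was incorrectly written as cos(θ)/sqrt(θ)
The later steps are derived from this incorrect expression, so the error originates in Step 2.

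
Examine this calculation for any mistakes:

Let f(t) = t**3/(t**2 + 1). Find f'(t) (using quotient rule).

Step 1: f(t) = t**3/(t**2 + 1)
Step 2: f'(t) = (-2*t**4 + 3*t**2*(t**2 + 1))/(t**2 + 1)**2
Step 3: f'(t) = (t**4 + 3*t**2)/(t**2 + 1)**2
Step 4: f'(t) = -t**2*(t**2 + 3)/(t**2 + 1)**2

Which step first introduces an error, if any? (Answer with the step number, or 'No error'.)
Step 4

Step 4 is incorrect due to a sign flip.
The step shows: -t**2*(t**2 + 3)/(t**2 + 1)**2
The correct value should be: t**2*(t**2 + 3)/(t**2 + 1)**2

Explanation: The sign of the whole expression was flipped: the term t**2*(t**2 + 3)/(t**2 + 1)**2 was incorrectly written as -t**2*(t**2 + 3)/(t**2 + 1)**2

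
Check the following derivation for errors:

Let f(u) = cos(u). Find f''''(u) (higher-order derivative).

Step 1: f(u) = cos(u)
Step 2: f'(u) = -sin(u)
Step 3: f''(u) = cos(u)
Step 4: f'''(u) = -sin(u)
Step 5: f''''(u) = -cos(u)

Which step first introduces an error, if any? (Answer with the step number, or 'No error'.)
Step 3

Step 3 is incorrect due to a sign flip.
The step shows: cos(u)
The correct value should be: -cos(u)

Explanation: The sign of the whole expression was flipped: the term -cos(u) was incorrectly written as cos(u)
The later steps are derived from this incorrect expression, so the error originates in Step 3.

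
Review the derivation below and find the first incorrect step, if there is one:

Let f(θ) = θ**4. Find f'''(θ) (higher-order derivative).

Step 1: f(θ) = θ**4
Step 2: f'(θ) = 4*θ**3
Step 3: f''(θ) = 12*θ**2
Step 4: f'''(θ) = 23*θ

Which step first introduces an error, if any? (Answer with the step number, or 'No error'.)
Step 4

Step 4 is incorrect due to a wrong coefficient.
The step shows: 23*θ
The correct value should be: 24*θ

Explanation: The coefficient 24 was incorrectly written as 23: the term 24*θ was incorrectly written as 23*θ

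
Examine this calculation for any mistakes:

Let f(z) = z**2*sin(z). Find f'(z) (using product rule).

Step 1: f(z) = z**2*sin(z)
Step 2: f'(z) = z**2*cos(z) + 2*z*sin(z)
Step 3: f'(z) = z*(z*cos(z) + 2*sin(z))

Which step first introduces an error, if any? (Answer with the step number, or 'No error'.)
No error

All steps in this derivation are correct.
The final answer f'(z) = z*(z*cos(z) + 2*sin(z)) is valid.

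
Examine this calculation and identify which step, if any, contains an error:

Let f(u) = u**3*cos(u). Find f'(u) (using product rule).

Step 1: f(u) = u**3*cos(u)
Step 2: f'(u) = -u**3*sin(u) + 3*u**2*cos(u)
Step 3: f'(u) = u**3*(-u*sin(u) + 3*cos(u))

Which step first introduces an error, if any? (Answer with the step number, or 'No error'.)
Step 3

Step 3 is incorrect due to a wrong exponent.
The step shows: u**3*(-u*sin(u) + 3*cos(u))
The correct value should be: u**2*(-u*sin(u) + 3*cos(u))

Explanation: The exponent 2 on u was incorrectly written as 3: the term u**2*(-u*sin(u) + 3*cos(u)) was incorrectly written as u**3*(-u*sin(u) + 3*cos(u))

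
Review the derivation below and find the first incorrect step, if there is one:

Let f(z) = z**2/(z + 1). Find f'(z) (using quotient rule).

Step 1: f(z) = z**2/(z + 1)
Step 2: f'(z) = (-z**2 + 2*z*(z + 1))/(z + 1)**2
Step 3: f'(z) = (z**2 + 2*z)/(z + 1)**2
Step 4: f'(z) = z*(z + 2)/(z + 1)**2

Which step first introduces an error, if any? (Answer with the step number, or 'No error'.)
No error

All steps in this derivation are correct.
The final answer f'(z) = z*(z + 2)/(z + 1)**2 is valid.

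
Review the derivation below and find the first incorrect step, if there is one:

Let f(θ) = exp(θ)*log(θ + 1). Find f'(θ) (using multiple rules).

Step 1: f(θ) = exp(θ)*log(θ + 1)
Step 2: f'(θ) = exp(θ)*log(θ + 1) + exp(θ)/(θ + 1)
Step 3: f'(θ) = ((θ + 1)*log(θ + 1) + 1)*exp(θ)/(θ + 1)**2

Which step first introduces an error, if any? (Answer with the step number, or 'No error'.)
Step 3

Step 3 is incorrect due to a wrong exponent.
The step shows: ((θ + 1)*log(θ + 1) + 1)*exp(θ)/(θ + 1)**2
The correct value should be: ((θ + 1)*log(θ + 1) + 1)*exp(θ)/(θ + 1)

Explanation: The exponent -1 on θ + 1 was incorrectly written as -2: the term ((θ + 1)*log(θ + 1) + 1)*exp(θ)/(θ + 1) was incorrectly written as ((θ + 1)*log(θ + 1) + 1)*exp(θ)/(θ + 1)**2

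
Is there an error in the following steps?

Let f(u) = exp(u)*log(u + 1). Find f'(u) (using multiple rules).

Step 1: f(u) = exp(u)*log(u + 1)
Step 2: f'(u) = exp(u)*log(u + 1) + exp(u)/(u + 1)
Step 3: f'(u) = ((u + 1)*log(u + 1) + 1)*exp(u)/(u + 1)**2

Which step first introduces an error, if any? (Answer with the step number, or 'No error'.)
Step 3

Step 3 is incorrect due to a wrong exponent.
The step shows: ((u + 1)*log(u + 1) + 1)*exp(u)/(u + 1)**2
The correct value should be: ((u + 1)*log(u + 1) + 1)*exp(u)/(u + 1)

Explanation: The exponent -1 on u + 1 was incorrectly written as -2: the term ((u + 1)*log(u + 1) + 1)*exp(u)/(u + 1) was incorrectly written as ((u + 1)*log(u + 1) + 1)*exp(u)/(u + 1)**2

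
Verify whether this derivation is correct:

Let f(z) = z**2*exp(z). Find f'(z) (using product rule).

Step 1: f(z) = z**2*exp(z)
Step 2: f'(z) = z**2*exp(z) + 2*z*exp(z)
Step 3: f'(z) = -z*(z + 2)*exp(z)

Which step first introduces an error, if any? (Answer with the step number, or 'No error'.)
Step 3

Step 3 is incorrect due to a sign flip.
The step shows: -z*(z + 2)*exp(z)
The correct value should be: z*(z + 2)*exp(z)

Explanation: The sign of the whole expression was flipped: the term z*(z + 2)*exp(z) was incorrectly written as -z*(z + 2)*exp(z)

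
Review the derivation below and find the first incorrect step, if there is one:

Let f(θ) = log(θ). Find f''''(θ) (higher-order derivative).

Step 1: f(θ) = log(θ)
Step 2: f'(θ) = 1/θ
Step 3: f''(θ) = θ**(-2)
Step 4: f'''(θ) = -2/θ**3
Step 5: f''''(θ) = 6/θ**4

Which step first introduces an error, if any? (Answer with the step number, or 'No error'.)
Step 3

Step 3 is incorrect due to a sign flip.
The step shows: θ**(-2)
The correct value should be: -1/θ**2

Explanation: The sign of the whole expression was flipped: the term -1/θ**2 was incorrectly written as θ**(-2)
The later steps are derived from this incorrect expression, so the error originates in Step 3.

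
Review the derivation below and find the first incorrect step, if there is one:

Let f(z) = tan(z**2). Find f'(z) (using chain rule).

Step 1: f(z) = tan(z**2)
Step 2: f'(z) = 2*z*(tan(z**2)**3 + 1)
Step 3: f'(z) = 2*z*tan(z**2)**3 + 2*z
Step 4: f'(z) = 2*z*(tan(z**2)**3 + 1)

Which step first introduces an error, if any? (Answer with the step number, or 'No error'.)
Step 2

Step 2 is incorrect due to a wrong exponent.
The step shows: 2*z*(tan(z**2)**3 + 1)
The correct value should be: 2*z*(tan(z**2)**2 + 1)

Explanation: The exponent 2 on tan(z**2) was incorrectly written as 3: the term 2*z*(tan(z**2)**2 + 1) was incorrectly written as 2*z*(tan(z**2)**3 + 1)
The later steps are derived from this incorrect expression, so the error originates in Step 2.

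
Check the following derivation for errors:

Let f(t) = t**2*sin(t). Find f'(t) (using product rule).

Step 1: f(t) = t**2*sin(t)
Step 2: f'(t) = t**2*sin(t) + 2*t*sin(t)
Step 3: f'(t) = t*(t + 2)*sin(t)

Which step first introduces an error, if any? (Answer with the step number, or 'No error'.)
Step 2

Step 2 is incorrect due to a wrong trig function.
The step shows: t**2*sin(t) + 2*t*sin(t)
The correct value should be: t**2*cos(t) + 2*t*sin(t)

Explanation: cos(t) was incorrectly written as sin(t): the term t**2*cos(t) was incorrectly written as t**2*sin(t)
The later steps are derived from this incorrect expression, so the error originates in Step 2.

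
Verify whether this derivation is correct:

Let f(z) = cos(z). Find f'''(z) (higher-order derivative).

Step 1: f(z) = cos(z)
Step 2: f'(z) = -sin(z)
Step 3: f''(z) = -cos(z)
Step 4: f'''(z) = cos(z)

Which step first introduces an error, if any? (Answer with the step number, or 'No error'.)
Step 4

Step 4 is incorrect due to a wrong trig function.
The step shows: cos(z)
The correct value should be: sin(z)

Explanation: sin(z) was incorrectly written as cos(z): the term sin(z) was incorrectly written as cos(z)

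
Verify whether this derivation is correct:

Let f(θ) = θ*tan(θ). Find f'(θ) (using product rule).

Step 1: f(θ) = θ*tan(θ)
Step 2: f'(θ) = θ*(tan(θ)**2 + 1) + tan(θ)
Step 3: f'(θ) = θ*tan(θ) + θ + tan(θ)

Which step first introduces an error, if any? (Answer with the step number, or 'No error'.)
Step 3

Step 3 is incorrect due to a wrong exponent.
The step shows: θ*tan(θ) + θ + tan(θ)
The correct value should be: θ*tan(θ)**2 + θ + tan(θ)

Explanation: The exponent 2 on tan(θ) was incorrectly written as 1: the term θ*tan(θ)**2 was incorrectly written as θ*tan(θ)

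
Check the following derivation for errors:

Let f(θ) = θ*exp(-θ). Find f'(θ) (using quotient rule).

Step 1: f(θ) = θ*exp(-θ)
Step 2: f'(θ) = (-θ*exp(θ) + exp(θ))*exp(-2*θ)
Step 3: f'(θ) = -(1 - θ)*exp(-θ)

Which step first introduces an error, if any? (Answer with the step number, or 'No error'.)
Step 3

Step 3 is incorrect due to a sign flip.
The step shows: -(1 - θ)*exp(-θ)
The correct value should be: (1 - θ)*exp(-θ)

Explanation: The sign of the whole expression was flipped: the term (1 - θ)*exp(-θ) was incorrectly written as -(1 - θ)*exp(-θ)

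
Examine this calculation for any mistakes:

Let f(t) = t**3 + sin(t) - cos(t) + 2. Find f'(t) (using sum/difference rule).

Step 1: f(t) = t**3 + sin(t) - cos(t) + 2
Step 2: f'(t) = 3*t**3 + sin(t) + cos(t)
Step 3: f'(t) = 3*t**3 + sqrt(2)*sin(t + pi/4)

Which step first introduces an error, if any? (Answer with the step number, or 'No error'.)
Step 2

Step 2 is incorrect due to a wrong exponent.
The step shows: 3*t**3 + sin(t) + cos(t)
The correct value should be: 3*t**2 + sin(t) + cos(t)

Explanation: The exponent 2 on t was incorrectly written as 3: the term 3*t**2 was incorrectly written as 3*t**3
The later steps are derived from this incorrect expression, so the error originates in Step 2.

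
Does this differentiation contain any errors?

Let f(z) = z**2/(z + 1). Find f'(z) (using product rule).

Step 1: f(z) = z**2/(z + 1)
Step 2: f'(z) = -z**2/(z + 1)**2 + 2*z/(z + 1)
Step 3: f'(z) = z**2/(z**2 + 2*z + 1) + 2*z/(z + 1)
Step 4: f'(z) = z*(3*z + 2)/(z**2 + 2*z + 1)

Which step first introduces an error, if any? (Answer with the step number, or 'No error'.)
Step 3

Step 3 is incorrect due to a sign flip.
The step shows: z**2/(z**2 + 2*z + 1) + 2*z/(z + 1)
The correct value should be: -z**2/(z**2 + 2*z + 1) + 2*z/(z + 1)

Explanation: The sign of one term was flipped: the term -z**2/(z**2 + 2*z + 1) was incorrectly written as z**2/(z**2 + 2*z + 1)
The later steps are derived from this incorrect expression, so the error originates in Step 3.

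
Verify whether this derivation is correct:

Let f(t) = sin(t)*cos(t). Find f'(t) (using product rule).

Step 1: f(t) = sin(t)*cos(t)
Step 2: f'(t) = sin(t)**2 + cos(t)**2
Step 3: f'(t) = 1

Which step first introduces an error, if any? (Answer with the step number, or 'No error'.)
Step 2

Step 2 is incorrect due to a sign flip.
The step shows: sin(t)**2 + cos(t)**2
The correct value should be: -sin(t)**2 + cos(t)**2

Explanation: The sign of one term was flipped: the term -sin(t)**2 was incorrectly written as sin(t)**2
The later steps are derived from this incorrect expression, so the error originates in Step 2.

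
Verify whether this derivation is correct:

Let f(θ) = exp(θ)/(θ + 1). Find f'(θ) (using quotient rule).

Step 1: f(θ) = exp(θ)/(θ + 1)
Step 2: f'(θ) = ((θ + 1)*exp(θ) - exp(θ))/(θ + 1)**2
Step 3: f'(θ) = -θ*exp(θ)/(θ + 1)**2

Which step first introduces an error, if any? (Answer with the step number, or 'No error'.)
Step 3

Step 3 is incorrect due to a sign flip.
The step shows: -θ*exp(θ)/(θ + 1)**2
The correct value should be: θ*exp(θ)/(θ + 1)**2

Explanation: The sign of the whole expression was flipped: the term θ*exp(θ)/(θ + 1)**2 was incorrectly written as -θ*exp(θ)/(θ + 1)**2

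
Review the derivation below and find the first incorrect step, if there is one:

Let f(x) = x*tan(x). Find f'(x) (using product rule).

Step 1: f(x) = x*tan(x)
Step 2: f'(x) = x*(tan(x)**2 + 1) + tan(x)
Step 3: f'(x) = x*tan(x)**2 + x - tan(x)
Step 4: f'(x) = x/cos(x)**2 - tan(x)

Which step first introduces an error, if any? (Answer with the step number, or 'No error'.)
Step 3

Step 3 is incorrect due to a sign flip.
The step shows: x*tan(x)**2 + x - tan(x)
The correct value should be: x*tan(x)**2 + x + tan(x)

Explanation: The sign of one term was flipped: the term tan(x) was incorrectly written as -tan(x)
The later steps are derived from this incorrect expression, so the error originates in Step 3.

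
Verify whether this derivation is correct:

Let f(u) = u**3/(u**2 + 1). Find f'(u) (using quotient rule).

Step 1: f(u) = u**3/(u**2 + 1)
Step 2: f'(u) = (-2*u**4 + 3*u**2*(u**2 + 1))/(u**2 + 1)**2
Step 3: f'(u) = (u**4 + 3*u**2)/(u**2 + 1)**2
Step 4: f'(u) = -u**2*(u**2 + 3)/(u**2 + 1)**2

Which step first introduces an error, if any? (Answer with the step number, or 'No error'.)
Step 4

Step 4 is incorrect due to a sign flip.
The step shows: -u**2*(u**2 + 3)/(u**2 + 1)**2
The correct value should be: u**2*(u**2 + 3)/(u**2 + 1)**2

Explanation: The sign of the whole expression was flipped: the term u**2*(u**2 + 3)/(u**2 + 1)**2 was incorrectly written as -u**2*(u**2 + 3)/(u**2 + 1)**2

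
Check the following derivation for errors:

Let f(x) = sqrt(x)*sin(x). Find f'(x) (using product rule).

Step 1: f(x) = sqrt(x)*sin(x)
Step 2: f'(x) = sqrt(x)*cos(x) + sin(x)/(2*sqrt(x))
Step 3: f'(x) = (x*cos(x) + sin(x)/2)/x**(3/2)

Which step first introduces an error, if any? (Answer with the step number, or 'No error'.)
Step 3

Step 3 is incorrect due to a wrong exponent.
The step shows: (x*cos(x) + sin(x)/2)/x**(3/2)
The correct value should be: (x*cos(x) + sin(x)/2)/sqrt(x)

Explanation: The exponent -1/2 on x was incorrectly written as -3/2: the term (x*cos(x) + sin(x)/2)/sqrt(x) was incorrectly written as (x*cos(x) + sin(x)/2)/x**(3/2)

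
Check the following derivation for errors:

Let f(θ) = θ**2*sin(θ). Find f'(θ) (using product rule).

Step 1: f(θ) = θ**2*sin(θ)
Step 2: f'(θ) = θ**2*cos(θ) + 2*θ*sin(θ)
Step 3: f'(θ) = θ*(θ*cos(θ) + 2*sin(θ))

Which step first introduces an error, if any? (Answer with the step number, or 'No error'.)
No error

All steps in this derivation are correct.
The final answer f'(θ) = θ*(θ*cos(θ) + 2*sin(θ)) is valid.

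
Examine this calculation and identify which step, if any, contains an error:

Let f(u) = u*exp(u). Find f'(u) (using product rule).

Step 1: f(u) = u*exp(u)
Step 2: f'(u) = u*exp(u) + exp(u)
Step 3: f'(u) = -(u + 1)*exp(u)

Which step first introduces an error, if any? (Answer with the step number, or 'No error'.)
Step 3

Step 3 is incorrect due to a sign flip.
The step shows: -(u + 1)*exp(u)
The correct value should be: (u + 1)*exp(u)

Explanation: The sign of the whole expression was flipped: the term (u + 1)*exp(u) was incorrectly written as -(u + 1)*exp(u)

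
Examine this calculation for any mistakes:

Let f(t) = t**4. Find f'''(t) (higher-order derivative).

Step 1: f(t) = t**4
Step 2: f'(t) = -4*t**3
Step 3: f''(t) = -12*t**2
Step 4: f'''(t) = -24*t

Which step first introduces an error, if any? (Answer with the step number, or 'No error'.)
Step 2

Step 2 is incorrect due to a sign flip.
The step shows: -4*t**3
The correct value should be: 4*t**3

Explanation: The sign of the whole expression was flipped: the term 4*t**3 was incorrectly written as -4*t**3
The later steps are derived from this incorrect expression, so the error originates in Step 2.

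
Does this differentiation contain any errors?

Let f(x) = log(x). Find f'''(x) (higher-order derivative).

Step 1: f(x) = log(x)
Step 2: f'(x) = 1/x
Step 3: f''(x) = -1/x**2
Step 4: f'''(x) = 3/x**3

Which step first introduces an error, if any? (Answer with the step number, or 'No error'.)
Step 4

Step 4 is incorrect due to a wrong coefficient.
The step shows: 3/x**3
The correct value should be: 2/x**3

Explanation: The coefficient 2 was incorrectly written as 3: the term 2/x**3 was incorrectly written as 3/x**3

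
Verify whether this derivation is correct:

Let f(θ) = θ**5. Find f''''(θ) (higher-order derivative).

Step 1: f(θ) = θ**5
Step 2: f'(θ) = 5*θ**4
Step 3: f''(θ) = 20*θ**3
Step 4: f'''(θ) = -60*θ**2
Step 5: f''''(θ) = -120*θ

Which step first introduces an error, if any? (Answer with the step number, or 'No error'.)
Step 4

Step 4 is incorrect due to a sign flip.
The step shows: -60*θ**2
The correct value should be: 60*θ**2

Explanation: The sign of the whole expression was flipped: the term 60*θ**2 was incorrectly written as -60*θ**2
The later steps are derived from this incorrect expression, so the error originates in Step 4.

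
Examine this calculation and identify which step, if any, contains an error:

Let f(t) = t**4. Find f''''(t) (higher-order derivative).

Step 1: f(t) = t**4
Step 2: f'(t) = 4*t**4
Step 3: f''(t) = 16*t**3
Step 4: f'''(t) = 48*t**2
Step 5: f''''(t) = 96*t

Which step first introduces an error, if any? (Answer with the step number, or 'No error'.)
Step 2

Step 2 is incorrect due to a wrong exponent.
The step shows: 4*t**4
The correct value should be: 4*t**3

Explanation: The exponent 3 on t was incorrectly written as 4: the term 4*t**3 was incorrectly written as 4*t**4
The later steps are derived from this incorrect expression, so the error originates in Step 2.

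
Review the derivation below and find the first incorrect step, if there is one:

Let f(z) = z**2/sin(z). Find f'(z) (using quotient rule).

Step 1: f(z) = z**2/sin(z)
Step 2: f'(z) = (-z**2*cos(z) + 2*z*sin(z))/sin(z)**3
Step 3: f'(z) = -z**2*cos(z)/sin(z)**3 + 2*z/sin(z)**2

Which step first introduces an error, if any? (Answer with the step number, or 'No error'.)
Step 2

Step 2 is incorrect due to a wrong exponent.
The step shows: (-z**2*cos(z) + 2*z*sin(z))/sin(z)**3
The correct value should be: (-z**2*cos(z) + 2*z*sin(z))/sin(z)**2

Explanation: The exponent -2 on sin(z) was incorrectly written as -3: the term (-z**2*cos(z) + 2*z*sin(z))/sin(z)**2 was incorrectly written as (-z**2*cos(z) + 2*z*sin(z))/sin(z)**3
The later steps are derived from this incorrect expression, so the error originates in Step 2.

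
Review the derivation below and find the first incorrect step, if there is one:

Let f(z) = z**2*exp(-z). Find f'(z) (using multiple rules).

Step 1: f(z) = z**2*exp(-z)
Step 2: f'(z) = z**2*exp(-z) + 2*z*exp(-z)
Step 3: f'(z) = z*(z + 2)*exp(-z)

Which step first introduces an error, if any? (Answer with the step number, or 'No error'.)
Step 2

Step 2 is incorrect due to a sign flip.
The step shows: z**2*exp(-z) + 2*z*exp(-z)
The correct value should be: -z**2*exp(-z) + 2*z*exp(-z)

Explanation: The sign of one term was flipped: the term -z**2*exp(-z) was incorrectly written as z**2*exp(-z)
The later steps are derived from this incorrect expression, so the error originates in Step 2.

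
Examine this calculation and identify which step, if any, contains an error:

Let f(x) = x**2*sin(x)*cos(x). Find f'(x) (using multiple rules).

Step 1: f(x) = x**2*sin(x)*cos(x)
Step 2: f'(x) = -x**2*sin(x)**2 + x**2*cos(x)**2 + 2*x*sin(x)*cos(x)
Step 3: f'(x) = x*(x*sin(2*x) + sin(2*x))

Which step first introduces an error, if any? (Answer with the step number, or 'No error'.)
Step 3

Step 3 is incorrect due to a wrong trig function.
The step shows: x*(x*sin(2*x) + sin(2*x))
The correct value should be: x*(x*cos(2*x) + sin(2*x))

Explanation: cos(2*x) was incorrectly written as sin(2*x): the term x*(x*cos(2*x) + sin(2*x)) was incorrectly written as x*(x*sin(2*x) + sin(2*x))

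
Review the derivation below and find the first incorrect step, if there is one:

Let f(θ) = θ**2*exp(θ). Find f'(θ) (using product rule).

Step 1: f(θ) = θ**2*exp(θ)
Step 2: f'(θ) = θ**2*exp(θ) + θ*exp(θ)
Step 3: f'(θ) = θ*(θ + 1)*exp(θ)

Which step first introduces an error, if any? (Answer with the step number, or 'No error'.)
Step 2

Step 2 is incorrect due to a wrong coefficient.
The step shows: θ**2*exp(θ) + θ*exp(θ)
The correct value should be: θ**2*exp(θ) + 2*θ*exp(θ)

Explanation: The coefficient 2 was incorrectly written as 1: the term 2*θ*exp(θ) was incorrectly written as θ*exp(θ)
The later steps are derived from this incorrect expression, so the error originates in Step 2.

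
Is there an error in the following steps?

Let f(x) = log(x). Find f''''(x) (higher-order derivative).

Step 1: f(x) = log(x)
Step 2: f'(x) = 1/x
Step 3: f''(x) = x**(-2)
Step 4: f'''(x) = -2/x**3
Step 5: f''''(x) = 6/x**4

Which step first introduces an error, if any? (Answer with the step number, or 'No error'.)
Step 3

Step 3 is incorrect due to a sign flip.
The step shows: x**(-2)
The correct value should be: -1/x**2

Explanation: The sign of the whole expression was flipped: the term -1/x**2 was incorrectly written as x**(-2)
The later steps are derived from this incorrect expression, so the error originates in Step 3.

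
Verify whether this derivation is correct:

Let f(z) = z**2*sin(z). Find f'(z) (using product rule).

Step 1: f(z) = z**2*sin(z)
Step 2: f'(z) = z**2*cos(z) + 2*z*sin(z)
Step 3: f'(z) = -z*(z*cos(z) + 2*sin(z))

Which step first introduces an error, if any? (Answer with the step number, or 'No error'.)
Step 3

Step 3 is incorrect due to a sign flip.
The step shows: -z*(z*cos(z) + 2*sin(z))
The correct value should be: z*(z*cos(z) + 2*sin(z))

Explanation: The sign of the whole expression was flipped: the term z*(z*cos(z) + 2*sin(z)) was incorrectly written as -z*(z*cos(z) + 2*sin(z))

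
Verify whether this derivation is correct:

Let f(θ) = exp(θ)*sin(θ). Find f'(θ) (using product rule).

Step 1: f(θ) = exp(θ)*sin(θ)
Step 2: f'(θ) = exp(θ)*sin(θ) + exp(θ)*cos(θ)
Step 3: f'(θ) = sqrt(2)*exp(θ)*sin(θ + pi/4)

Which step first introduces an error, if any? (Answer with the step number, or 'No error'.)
No error

All steps in this derivation are correct.
The final answer f'(θ) = sqrt(2)*exp(θ)*sin(θ + pi/4) is valid.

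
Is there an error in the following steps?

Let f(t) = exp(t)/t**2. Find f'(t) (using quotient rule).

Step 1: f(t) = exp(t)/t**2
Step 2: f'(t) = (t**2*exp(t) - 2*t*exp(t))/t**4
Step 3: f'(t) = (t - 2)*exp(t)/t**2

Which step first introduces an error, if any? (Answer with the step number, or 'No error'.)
Step 3

Step 3 is incorrect due to a wrong exponent.
The step shows: (t - 2)*exp(t)/t**2
The correct value should be: (t - 2)*exp(t)/t**3

Explanation: The exponent -3 on t was incorrectly written as -2: the term (t - 2)*exp(t)/t**3 was incorrectly written as (t - 2)*exp(t)/t**2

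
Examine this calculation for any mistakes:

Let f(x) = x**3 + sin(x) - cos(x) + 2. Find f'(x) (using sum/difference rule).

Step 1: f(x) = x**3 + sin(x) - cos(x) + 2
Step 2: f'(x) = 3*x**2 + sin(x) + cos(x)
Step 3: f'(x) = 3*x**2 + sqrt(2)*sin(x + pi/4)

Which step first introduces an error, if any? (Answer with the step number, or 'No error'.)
No error

All steps in this derivation are correct.
The final answer f'(x) = 3*x**2 + sqrt(2)*sin(x + pi/4) is valid.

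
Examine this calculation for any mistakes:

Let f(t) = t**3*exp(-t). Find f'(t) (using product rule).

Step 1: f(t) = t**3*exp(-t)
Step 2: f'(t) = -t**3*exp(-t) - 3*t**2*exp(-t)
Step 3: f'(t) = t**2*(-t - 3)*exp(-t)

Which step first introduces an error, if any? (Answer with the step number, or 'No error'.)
Step 2

Step 2 is incorrect due to a sign flip.
The step shows: -t**3*exp(-t) - 3*t**2*exp(-t)
The correct value should be: -t**3*exp(-t) + 3*t**2*exp(-t)

Explanation: The sign of one term was flipped: the term 3*t**2*exp(-t) was incorrectly written as -3*t**2*exp(-t)
The later steps are derived from this incorrect expression, so the error originates in Step 2.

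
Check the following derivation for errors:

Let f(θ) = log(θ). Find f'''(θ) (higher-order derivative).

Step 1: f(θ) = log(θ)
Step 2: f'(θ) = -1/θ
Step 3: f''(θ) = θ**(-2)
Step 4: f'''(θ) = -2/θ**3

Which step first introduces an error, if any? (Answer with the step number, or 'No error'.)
Step 2

Step 2 is incorrect due to a sign flip.
The step shows: -1/θ
The correct value should be: 1/θ

Explanation: The sign of the whole expression was flipped: the term 1/θ was incorrectly written as -1/θ
The later steps are derived from this incorrect expression, so the error originates in Step 2.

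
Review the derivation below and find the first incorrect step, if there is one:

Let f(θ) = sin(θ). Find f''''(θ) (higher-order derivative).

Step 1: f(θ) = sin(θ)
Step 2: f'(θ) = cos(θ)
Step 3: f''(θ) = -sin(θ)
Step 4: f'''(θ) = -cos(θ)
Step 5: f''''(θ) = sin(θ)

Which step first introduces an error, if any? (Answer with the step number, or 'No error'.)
No error

All steps in this derivation are correct.
The final answer f''''(θ) = sin(θ) is valid.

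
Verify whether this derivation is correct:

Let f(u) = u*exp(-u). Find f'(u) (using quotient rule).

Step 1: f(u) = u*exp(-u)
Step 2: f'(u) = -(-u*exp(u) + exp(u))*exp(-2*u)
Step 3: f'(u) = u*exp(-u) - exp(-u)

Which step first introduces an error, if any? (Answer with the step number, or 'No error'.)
Step 2

Step 2 is incorrect due to a sign flip.
The step shows: -(-u*exp(u) + exp(u))*exp(-2*u)
The correct value should be: (-u*exp(u) + exp(u))*exp(-2*u)

Explanation: The sign of the whole expression was flipped: the term (-u*exp(u) + exp(u))*exp(-2*u) was incorrectly written as -(-u*exp(u) + exp(u))*exp(-2*u)
The later steps are derived from this incorrect expression, so the error originates in Step 2.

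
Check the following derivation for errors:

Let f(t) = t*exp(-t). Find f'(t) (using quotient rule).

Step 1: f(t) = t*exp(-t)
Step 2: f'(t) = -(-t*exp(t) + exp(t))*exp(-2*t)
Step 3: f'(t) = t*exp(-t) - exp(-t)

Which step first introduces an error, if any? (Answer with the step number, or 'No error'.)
Step 2

Step 2 is incorrect due to a sign flip.
The step shows: -(-t*exp(t) + exp(t))*exp(-2*t)
The correct value should be: (-t*exp(t) + exp(t))*exp(-2*t)

Explanation: The sign of the whole expression was flipped: the term (-t*exp(t) + exp(t))*exp(-2*t) was incorrectly written as -(-t*exp(t) + exp(t))*exp(-2*t)
The later steps are derived from this incorrect expression, so the error originates in Step 2.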